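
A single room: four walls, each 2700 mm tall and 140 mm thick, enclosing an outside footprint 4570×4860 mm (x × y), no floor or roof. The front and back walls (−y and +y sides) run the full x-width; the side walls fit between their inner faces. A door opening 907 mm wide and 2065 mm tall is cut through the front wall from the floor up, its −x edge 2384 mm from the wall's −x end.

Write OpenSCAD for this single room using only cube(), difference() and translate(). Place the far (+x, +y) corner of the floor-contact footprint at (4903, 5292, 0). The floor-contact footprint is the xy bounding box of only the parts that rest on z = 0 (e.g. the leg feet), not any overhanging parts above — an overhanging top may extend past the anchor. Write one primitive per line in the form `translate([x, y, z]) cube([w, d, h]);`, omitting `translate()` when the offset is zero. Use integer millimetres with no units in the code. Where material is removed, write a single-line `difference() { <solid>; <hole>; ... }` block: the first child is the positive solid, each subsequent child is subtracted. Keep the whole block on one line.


difference() { translate([333, 432, 0]) cube([4570, 140, 2700]); translate([2717, 432, 0]) cube([907, 140, 2065]); }
translate([333, 5152, 0]) cube([4570, 140, 2700]);
translate([333, 572, 0]) cube([140, 4580, 2700]);
translate([4763, 572, 0]) cube([140, 4580, 2700]);


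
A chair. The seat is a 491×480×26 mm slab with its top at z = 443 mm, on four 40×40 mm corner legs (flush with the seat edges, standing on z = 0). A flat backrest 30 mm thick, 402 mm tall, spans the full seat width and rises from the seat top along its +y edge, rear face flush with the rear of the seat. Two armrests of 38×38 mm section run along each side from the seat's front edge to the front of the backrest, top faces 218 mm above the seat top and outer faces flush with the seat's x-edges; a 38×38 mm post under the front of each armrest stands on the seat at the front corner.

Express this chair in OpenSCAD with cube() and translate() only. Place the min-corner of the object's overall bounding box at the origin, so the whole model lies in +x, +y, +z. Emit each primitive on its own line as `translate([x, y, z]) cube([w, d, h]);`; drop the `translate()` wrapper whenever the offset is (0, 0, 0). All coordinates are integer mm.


translate([0, 0, 417]) cube([491, 480, 26]);
cube([40, 40, 417]);
translate([451, 0, 0]) cube([40, 40, 417]);
translate([0, 440, 0]) cube([40, 40, 417]);
translate([451, 440, 0]) cube([40, 40, 417]);
translate([0, 450, 443]) cube([491, 30, 402]);
translate([0, 0, 623]) cube([38, 450, 38]);
translate([453, 0, 623]) cube([38, 450, 38]);
translate([0, 0, 443]) cube([38, 38, 180]);
translate([453, 0, 443]) cube([38, 38, 180]);


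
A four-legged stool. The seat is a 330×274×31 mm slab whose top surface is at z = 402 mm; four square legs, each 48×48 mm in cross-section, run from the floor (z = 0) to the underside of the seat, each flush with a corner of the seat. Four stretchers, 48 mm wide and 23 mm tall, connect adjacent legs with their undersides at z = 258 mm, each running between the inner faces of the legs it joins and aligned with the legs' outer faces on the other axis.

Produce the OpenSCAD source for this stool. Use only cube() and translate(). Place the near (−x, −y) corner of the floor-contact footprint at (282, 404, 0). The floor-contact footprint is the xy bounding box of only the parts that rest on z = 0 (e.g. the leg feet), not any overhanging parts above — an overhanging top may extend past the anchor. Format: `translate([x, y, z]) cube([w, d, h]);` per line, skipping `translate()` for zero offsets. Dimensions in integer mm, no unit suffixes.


translate([282, 404, 371]) cube([330, 274, 31]);
translate([282, 404, 0]) cube([48, 48, 371]);
translate([564, 404, 0]) cube([48, 48, 371]);
translate([282, 630, 0]) cube([48, 48, 371]);
translate([564, 630, 0]) cube([48, 48, 371]);
translate([330, 404, 258]) cube([234, 48, 23]);
translate([330, 630, 258]) cube([234, 48, 23]);
translate([282, 452, 258]) cube([48, 178, 23]);
translate([564, 452, 258]) cube([48, 178, 23]);


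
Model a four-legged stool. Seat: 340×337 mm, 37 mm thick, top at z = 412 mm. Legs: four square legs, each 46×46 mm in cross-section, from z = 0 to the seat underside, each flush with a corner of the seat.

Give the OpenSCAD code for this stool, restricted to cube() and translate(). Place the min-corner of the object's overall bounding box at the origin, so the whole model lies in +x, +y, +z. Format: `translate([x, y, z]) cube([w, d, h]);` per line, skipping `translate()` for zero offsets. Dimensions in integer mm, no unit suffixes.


translate([0, 0, 375]) cube([340, 337, 37]);
cube([46, 46, 375]);
translate([294, 0, 0]) cube([46, 46, 375]);
translate([0, 291, 0]) cube([46, 46, 375]);
translate([294, 291, 0]) cube([46, 46, 375]);


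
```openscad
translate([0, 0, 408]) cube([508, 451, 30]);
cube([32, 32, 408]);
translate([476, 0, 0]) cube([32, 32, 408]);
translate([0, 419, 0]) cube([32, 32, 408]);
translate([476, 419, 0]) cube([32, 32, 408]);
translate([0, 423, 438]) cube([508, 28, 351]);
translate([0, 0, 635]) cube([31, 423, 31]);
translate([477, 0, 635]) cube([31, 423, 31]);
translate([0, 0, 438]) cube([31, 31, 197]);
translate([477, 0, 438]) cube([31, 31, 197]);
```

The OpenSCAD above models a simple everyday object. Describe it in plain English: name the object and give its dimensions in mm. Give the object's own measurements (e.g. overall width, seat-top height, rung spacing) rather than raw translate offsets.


A chair. The seat is a 508×451×30 mm slab with its top at z = 438 mm, on four 32×32 mm corner legs (flush with the seat edges, standing on z = 0). A flat backrest 28 mm thick, 351 mm tall, spans the full seat width and rises from the seat top along its +y edge, rear face flush with the rear of the seat. Two armrests of 31×31 mm section run along each side from the seat's front edge to the front of the backrest, top faces 228 mm above the seat top and outer faces flush with the seat's x-edges; a 31×31 mm post under the front of each armrest stands on the seat at the front corner.


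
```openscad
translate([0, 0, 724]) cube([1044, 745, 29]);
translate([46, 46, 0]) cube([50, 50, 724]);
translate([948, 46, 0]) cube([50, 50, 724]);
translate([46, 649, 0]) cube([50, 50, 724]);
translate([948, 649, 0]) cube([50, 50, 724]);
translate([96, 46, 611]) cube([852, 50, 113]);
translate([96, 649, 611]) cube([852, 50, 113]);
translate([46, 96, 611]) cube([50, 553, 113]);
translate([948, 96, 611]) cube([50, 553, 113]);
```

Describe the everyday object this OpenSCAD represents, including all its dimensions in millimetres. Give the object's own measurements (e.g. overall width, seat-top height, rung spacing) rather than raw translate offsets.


A rectangular dining table. The top is 1044×745×29 mm with its upper surface at z = 753 mm. It stands on four 50×50 mm square legs, each inset 46 mm from the nearest pair of top edges, running from the floor to the underside of the top. Four apron rails, 50 mm thick and 113 mm tall, run between adjacent legs with their top edges flush with the underside of the top and their outer faces flush with the legs' outer faces.


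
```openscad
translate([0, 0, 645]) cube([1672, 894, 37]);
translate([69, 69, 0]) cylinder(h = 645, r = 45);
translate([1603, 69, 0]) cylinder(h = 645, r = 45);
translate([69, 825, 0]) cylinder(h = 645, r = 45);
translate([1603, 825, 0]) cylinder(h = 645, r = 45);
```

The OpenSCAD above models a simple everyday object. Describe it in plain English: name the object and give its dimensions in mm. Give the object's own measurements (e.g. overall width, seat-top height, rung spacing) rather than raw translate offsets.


A rectangular dining table. The top is 1672×894×37 mm with its upper surface at z = 682 mm. It stands on four round legs of 90 mm diameter, each leg's bounding box inset 24 mm from the nearest pair of top edges, running from the floor to the underside of the top.


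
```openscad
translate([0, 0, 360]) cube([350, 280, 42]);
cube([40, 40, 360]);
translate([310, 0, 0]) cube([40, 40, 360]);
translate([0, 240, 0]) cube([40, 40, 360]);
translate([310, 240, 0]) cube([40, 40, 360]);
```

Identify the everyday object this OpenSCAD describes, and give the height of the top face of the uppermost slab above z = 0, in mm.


A stool. The seat height is 402 mm.

A 350×280×42 slab at z = 360 on four corner posts — a stool. The seat top is 360 + 42 = 402 mm.


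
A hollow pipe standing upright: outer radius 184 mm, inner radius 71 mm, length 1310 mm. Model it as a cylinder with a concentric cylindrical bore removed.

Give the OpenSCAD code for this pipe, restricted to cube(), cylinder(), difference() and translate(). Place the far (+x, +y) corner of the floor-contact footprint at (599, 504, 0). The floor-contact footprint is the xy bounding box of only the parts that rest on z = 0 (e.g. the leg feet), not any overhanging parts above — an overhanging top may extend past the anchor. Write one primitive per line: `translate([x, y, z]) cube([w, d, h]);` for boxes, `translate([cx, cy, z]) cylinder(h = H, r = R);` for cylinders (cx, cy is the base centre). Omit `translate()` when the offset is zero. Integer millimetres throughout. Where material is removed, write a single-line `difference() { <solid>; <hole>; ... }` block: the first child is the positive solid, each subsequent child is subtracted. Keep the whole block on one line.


difference() { translate([415, 320, 0]) cylinder(h = 1310, r = 184); translate([415, 320, 0]) cylinder(h = 1310, r = 71); }


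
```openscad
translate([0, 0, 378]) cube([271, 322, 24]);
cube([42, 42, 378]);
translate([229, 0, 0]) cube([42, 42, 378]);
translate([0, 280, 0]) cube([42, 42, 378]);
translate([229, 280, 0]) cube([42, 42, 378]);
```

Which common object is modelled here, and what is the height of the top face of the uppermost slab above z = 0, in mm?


A stool. The seat height is 402 mm.

A 271×322×24 slab at z = 378 on four corner posts — a stool. The seat top is 378 + 24 = 402 mm.


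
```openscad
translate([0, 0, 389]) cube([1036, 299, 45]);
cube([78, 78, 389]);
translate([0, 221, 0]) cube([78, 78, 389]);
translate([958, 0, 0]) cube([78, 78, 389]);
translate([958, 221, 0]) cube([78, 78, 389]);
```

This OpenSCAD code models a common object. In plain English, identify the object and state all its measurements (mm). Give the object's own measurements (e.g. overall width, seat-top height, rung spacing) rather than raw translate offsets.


A long wooden bench with a 1036 mm (x) × 299 mm (y) seat, 45 mm thick, its top surface 434 mm above the floor. Four 78 mm square legs at the seat corners, flush with the edges, run from z = 0 to the seat underside.


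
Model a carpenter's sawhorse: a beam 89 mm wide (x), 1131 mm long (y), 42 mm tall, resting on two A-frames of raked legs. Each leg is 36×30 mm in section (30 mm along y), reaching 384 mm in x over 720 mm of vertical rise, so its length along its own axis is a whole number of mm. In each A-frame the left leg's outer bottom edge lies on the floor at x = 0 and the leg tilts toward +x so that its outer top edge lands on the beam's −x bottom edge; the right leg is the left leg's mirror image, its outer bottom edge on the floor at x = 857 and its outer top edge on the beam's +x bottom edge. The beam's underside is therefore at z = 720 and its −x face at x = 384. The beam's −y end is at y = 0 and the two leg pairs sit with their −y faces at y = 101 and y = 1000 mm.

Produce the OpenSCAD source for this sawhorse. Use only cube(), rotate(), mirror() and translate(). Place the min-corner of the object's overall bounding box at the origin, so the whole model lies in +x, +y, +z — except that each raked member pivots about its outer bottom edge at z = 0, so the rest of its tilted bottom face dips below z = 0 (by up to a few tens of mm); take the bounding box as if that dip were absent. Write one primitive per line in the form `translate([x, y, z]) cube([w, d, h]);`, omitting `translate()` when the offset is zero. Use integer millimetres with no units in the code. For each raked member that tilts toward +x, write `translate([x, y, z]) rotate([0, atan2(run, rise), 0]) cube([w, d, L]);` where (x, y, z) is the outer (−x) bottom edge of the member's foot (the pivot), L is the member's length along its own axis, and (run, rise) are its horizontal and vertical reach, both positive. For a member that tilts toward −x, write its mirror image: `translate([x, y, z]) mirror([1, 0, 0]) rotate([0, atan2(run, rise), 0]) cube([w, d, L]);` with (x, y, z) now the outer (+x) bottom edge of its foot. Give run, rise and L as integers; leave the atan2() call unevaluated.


// leg length = √(384² + 720²) = 816
// right-leg outer foot x = 2·384 + 89 = 857
// beam min-corner = (384, 0, 720)
translate([384, 0, 720]) cube([89, 1131, 42]);
translate([0, 101, 0]) rotate([0, atan2(384, 720), 0]) cube([36, 30, 816]);
translate([857, 101, 0]) mirror([1, 0, 0]) rotate([0, atan2(384, 720), 0]) cube([36, 30, 816]);
translate([0, 1000, 0]) rotate([0, atan2(384, 720), 0]) cube([36, 30, 816]);
translate([857, 1000, 0]) mirror([1, 0, 0]) rotate([0, atan2(384, 720), 0]) cube([36, 30, 816]);


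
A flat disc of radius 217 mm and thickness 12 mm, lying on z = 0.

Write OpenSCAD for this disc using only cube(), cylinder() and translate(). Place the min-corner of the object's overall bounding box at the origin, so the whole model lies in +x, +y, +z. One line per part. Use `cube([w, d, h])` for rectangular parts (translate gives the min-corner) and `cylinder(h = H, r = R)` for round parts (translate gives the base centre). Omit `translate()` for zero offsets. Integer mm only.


translate([217, 217, 0]) cylinder(h = 12, r = 217);


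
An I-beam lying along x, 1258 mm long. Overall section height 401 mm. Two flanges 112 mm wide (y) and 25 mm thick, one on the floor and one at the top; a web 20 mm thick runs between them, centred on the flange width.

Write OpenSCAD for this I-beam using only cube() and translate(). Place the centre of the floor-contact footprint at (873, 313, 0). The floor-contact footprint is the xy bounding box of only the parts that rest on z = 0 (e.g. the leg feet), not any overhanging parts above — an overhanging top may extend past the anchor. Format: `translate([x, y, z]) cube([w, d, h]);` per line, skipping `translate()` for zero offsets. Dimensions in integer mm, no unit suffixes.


translate([244, 257, 0]) cube([1258, 112, 25]);
translate([244, 303, 25]) cube([1258, 20, 351]);
translate([244, 257, 376]) cube([1258, 112, 25]);


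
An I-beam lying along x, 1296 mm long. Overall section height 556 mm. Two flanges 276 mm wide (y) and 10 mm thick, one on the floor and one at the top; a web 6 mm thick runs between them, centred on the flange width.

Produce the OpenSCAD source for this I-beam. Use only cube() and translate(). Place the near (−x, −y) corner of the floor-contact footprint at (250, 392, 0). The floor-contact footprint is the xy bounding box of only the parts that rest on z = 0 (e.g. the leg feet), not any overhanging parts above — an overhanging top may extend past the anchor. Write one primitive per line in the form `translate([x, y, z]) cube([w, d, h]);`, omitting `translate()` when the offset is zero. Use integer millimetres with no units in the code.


translate([250, 392, 0]) cube([1296, 276, 10]);
translate([250, 527, 10]) cube([1296, 6, 536]);
translate([250, 392, 546]) cube([1296, 276, 10]);


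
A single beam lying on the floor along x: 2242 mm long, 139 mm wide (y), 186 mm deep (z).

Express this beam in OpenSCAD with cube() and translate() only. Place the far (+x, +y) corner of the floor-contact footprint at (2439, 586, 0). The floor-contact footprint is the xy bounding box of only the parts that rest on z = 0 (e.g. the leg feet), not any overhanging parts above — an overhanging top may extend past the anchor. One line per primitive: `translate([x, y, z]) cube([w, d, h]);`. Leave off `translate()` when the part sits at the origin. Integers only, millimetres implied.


translate([197, 447, 0]) cube([2242, 139, 186]);


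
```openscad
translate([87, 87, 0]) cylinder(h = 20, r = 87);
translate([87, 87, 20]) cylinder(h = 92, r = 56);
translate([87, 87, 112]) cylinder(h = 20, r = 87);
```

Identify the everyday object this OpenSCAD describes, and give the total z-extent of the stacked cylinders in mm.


A spool. The overall height is 132 mm.

Three coaxial cylinders, large–small–large — a spool. Two 20 mm flanges and a 92 mm core give 20 + 92 + 20 = 132 mm.


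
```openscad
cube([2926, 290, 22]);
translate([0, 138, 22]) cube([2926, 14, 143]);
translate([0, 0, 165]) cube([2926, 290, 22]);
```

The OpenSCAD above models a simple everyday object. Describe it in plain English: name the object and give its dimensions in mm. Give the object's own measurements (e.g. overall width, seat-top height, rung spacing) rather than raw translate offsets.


An I-beam lying along x, 2926 mm long. Overall section height 187 mm. Two flanges 290 mm wide (y) and 22 mm thick, one on the floor and one at the top; a web 14 mm thick runs between them, centred on the flange width.


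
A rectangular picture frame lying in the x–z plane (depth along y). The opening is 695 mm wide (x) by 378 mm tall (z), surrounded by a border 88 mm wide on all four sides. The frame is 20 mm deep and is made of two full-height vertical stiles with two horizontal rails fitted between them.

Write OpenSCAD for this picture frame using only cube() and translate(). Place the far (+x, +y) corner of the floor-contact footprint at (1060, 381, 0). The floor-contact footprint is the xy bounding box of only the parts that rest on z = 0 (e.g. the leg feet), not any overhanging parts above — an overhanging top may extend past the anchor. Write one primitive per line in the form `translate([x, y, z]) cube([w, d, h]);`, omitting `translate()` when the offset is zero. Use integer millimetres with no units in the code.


translate([189, 361, 0]) cube([88, 20, 554]);
translate([972, 361, 0]) cube([88, 20, 554]);
translate([277, 361, 0]) cube([695, 20, 88]);
translate([277, 361, 466]) cube([695, 20, 88]);


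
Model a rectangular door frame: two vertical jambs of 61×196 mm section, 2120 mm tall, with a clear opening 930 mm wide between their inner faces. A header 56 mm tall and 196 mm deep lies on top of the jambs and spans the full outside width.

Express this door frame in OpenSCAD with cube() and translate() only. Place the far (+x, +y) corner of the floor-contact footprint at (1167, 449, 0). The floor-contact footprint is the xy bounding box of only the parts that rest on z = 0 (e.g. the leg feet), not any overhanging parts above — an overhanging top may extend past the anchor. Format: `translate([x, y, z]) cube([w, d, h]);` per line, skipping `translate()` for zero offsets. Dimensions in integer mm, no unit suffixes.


translate([115, 253, 0]) cube([61, 196, 2120]);
translate([1106, 253, 0]) cube([61, 196, 2120]);
translate([115, 253, 2120]) cube([1052, 196, 56]);


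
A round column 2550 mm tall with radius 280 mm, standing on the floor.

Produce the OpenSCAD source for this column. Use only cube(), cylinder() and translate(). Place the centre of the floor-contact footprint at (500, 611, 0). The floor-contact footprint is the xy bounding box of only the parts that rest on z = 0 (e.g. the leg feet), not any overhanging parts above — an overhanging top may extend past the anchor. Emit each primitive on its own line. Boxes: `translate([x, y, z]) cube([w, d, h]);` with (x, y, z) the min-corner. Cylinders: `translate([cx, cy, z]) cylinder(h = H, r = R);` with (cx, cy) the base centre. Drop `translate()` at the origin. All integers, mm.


translate([500, 611, 0]) cylinder(h = 2550, r = 280);


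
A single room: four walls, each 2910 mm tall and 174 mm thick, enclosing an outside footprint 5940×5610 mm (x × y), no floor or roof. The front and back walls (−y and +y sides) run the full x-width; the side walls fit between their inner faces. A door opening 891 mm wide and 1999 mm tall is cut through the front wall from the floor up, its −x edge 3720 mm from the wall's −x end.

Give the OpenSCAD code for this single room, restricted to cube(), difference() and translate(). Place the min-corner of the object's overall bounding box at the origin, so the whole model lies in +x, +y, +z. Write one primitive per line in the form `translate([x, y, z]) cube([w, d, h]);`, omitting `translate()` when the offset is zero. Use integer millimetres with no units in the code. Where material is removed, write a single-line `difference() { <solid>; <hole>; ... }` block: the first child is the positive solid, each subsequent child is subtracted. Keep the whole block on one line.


difference() { cube([5940, 174, 2910]); translate([3720, 0, 0]) cube([891, 174, 1999]); }
translate([0, 5436, 0]) cube([5940, 174, 2910]);
translate([0, 174, 0]) cube([174, 5262, 2910]);
translate([5766, 174, 0]) cube([174, 5262, 2910]);


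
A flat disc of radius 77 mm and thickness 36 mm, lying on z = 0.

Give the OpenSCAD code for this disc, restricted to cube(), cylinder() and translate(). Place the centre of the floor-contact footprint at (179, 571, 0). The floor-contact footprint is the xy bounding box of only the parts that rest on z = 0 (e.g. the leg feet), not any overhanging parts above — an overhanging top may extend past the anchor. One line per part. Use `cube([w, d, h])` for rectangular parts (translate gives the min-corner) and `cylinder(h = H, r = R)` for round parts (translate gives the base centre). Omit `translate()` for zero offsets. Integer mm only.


translate([179, 571, 0]) cylinder(h = 36, r = 77);


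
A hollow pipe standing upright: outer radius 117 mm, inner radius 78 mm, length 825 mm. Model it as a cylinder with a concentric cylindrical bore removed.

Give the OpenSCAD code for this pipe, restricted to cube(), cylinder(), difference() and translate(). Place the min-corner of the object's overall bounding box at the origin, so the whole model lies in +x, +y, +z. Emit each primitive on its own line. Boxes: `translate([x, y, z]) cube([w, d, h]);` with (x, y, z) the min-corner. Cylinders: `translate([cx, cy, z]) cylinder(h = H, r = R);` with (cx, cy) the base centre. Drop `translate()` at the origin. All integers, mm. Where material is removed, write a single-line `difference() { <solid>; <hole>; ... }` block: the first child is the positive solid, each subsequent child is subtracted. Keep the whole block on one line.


difference() { translate([117, 117, 0]) cylinder(h = 825, r = 117); translate([117, 117, 0]) cylinder(h = 825, r = 78); }


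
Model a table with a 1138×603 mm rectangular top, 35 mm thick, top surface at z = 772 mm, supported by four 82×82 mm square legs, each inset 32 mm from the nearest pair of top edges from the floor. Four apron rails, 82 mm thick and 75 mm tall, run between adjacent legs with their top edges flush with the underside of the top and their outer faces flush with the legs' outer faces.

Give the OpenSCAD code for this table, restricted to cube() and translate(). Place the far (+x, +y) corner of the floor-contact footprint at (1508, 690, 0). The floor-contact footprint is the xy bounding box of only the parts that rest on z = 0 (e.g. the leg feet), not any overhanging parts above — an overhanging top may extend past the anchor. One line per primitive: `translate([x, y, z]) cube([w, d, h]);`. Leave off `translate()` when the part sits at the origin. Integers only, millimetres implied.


// leg_h = 772 - 35 = 737
// apron z = 737 - 75 = 662
translate([402, 119, 737]) cube([1138, 603, 35]);
translate([434, 151, 0]) cube([82, 82, 737]);
translate([1426, 151, 0]) cube([82, 82, 737]);
translate([434, 608, 0]) cube([82, 82, 737]);
translate([1426, 608, 0]) cube([82, 82, 737]);
translate([516, 151, 662]) cube([910, 82, 75]);
translate([516, 608, 662]) cube([910, 82, 75]);
translate([434, 233, 662]) cube([82, 375, 75]);
translate([1426, 233, 662]) cube([82, 375, 75]);


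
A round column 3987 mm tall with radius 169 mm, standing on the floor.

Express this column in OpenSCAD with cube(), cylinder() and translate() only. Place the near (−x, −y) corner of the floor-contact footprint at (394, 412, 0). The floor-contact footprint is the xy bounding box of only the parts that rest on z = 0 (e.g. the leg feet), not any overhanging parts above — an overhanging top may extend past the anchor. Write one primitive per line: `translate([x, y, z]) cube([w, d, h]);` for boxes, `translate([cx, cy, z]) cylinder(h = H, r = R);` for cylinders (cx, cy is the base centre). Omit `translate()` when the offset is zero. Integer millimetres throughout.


translate([563, 581, 0]) cylinder(h = 3987, r = 169);


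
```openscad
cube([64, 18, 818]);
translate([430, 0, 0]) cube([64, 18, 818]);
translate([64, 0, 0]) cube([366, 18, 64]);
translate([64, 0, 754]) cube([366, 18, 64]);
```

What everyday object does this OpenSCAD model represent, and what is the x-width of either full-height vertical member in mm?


A picture frame. The border width is 64 mm.

Four thin pieces enclosing a rectangular opening — a picture frame. The two full-height stiles are 818 mm tall; the top rail sits at z = 754 and is 64 mm tall, so the border above the opening is 818 − 754 = 64 mm, matching the stile x-width.


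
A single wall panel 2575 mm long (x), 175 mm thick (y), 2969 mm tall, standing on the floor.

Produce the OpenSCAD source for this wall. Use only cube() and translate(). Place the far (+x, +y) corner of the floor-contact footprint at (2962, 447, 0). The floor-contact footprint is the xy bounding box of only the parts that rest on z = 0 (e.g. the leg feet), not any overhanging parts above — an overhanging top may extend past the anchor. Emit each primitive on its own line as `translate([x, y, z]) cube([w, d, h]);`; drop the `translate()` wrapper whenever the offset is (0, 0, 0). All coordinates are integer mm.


translate([387, 272, 0]) cube([2575, 175, 2969]);


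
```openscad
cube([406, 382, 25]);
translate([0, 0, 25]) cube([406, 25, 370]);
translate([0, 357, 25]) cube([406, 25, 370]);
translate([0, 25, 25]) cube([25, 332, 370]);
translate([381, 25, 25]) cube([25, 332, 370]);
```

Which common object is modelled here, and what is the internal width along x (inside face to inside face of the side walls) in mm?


An open box. The internal width is 356 mm.

A 406×382 base slab with four walls standing on it — an open box. The base is 406 mm wide and the walls are 25 mm thick, so the internal width is 406 − 2 × 25 = 356 mm.


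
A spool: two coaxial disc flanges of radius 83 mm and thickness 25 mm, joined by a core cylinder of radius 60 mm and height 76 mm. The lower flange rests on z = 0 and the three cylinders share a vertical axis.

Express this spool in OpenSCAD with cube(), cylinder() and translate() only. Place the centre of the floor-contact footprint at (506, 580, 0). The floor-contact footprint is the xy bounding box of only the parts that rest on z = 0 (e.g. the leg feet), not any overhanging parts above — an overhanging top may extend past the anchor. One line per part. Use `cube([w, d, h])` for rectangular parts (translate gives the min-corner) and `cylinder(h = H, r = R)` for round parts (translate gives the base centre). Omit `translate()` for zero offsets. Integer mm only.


translate([506, 580, 0]) cylinder(h = 25, r = 83);
translate([506, 580, 25]) cylinder(h = 76, r = 60);
translate([506, 580, 101]) cylinder(h = 25, r = 83);


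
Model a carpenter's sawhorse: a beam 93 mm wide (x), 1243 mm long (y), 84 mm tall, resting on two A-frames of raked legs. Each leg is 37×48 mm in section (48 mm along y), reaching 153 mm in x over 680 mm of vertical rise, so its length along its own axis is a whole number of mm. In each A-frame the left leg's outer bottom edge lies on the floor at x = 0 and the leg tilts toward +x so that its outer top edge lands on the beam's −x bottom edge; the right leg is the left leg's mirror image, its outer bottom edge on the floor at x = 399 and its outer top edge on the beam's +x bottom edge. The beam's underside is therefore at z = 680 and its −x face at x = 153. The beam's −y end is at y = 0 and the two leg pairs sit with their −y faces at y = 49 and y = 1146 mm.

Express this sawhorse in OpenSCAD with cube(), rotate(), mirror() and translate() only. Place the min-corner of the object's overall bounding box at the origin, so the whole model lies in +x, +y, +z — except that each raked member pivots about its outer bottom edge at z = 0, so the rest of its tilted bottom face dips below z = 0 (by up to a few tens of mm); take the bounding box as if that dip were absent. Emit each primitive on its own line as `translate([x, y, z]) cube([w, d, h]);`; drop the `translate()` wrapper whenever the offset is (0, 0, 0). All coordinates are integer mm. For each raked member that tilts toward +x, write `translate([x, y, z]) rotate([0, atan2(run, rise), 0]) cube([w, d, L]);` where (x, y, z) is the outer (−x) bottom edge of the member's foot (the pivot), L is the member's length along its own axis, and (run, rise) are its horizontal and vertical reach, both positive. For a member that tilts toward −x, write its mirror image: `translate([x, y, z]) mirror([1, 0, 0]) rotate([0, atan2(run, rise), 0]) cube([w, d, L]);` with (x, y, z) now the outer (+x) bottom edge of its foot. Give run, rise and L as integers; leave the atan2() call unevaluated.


translate([153, 0, 680]) cube([93, 1243, 84]);
translate([0, 49, 0]) rotate([0, atan2(153, 680), 0]) cube([37, 48, 697]);
translate([399, 49, 0]) mirror([1, 0, 0]) rotate([0, atan2(153, 680), 0]) cube([37, 48, 697]);
translate([0, 1146, 0]) rotate([0, atan2(153, 680), 0]) cube([37, 48, 697]);
translate([399, 1146, 0]) mirror([1, 0, 0]) rotate([0, atan2(153, 680), 0]) cube([37, 48, 697]);


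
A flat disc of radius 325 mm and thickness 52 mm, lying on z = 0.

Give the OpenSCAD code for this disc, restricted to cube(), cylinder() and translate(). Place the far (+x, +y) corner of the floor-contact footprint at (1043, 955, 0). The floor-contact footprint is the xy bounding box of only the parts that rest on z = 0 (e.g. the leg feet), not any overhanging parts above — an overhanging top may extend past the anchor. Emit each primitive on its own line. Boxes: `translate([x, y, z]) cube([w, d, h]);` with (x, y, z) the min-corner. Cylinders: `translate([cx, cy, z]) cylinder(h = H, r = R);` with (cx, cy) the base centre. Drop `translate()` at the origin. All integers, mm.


translate([718, 630, 0]) cylinder(h = 52, r = 325);


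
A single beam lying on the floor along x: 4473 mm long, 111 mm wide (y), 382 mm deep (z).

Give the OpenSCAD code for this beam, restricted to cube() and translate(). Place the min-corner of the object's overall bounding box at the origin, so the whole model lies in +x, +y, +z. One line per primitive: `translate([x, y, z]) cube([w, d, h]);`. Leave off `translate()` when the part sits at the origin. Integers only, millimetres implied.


cube([4473, 111, 382]);


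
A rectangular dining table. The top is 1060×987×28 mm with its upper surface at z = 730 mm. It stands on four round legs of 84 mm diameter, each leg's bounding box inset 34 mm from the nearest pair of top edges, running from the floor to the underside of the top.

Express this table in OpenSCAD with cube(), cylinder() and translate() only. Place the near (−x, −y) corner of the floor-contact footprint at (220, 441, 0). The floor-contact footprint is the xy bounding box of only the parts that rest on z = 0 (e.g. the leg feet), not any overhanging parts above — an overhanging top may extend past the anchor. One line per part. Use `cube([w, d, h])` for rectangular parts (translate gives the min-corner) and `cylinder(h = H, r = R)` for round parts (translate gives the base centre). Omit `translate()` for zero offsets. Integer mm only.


translate([186, 407, 702]) cube([1060, 987, 28]);
translate([262, 483, 0]) cylinder(h = 702, r = 42);
translate([1170, 483, 0]) cylinder(h = 702, r = 42);
translate([262, 1318, 0]) cylinder(h = 702, r = 42);
translate([1170, 1318, 0]) cylinder(h = 702, r = 42);


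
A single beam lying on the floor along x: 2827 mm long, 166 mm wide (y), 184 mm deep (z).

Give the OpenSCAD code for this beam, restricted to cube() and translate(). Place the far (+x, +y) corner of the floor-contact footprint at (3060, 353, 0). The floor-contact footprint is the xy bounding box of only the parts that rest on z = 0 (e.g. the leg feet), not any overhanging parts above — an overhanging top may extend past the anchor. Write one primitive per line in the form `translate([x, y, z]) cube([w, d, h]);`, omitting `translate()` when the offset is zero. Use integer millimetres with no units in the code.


translate([233, 187, 0]) cube([2827, 166, 184]);


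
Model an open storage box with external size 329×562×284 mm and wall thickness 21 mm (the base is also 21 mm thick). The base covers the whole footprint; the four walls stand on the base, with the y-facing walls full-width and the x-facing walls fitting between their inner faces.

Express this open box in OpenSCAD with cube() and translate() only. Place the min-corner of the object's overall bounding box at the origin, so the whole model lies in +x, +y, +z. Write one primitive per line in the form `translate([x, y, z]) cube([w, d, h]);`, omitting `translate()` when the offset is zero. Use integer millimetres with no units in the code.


cube([329, 562, 21]);
translate([0, 0, 21]) cube([329, 21, 263]);
translate([0, 541, 21]) cube([329, 21, 263]);
translate([0, 21, 21]) cube([21, 520, 263]);
translate([308, 21, 21]) cube([21, 520, 263]);


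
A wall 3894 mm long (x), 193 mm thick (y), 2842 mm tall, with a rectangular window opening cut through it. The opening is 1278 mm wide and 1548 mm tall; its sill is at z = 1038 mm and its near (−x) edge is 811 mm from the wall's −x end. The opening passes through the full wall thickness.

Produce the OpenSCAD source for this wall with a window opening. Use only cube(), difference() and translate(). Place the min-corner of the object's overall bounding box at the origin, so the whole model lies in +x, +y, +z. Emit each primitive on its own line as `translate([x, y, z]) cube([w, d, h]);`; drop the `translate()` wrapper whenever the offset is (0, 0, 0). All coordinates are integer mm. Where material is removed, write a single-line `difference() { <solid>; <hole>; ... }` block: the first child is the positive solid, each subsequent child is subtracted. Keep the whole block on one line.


difference() { cube([3894, 193, 2842]); translate([811, 0, 1038]) cube([1278, 193, 1548]); }


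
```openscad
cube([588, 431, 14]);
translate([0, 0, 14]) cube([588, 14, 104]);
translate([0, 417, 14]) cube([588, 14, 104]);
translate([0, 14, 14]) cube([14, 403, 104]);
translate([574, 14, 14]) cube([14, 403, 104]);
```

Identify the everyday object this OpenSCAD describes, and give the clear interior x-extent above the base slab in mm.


An open box. The internal width is 560 mm.

A 588×431 base slab with four walls standing on it — an open box. The base is 588 mm wide and the walls are 14 mm thick, so the internal width is 588 − 2 × 14 = 560 mm.


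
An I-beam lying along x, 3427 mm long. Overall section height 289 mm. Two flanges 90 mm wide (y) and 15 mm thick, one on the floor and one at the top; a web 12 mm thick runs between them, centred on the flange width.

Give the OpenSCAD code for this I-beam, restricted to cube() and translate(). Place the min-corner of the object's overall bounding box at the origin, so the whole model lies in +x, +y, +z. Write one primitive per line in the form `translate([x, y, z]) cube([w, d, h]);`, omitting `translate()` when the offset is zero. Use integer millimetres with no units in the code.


cube([3427, 90, 15]);
translate([0, 39, 15]) cube([3427, 12, 259]);
translate([0, 0, 274]) cube([3427, 90, 15]);


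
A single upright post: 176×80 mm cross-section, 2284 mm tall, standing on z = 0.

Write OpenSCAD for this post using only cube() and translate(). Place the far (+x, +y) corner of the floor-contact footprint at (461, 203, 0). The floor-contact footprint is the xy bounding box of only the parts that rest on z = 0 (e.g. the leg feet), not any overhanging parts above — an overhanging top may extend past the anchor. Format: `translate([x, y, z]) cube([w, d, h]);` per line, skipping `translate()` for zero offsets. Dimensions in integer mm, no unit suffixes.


translate([285, 123, 0]) cube([176, 80, 2284]);


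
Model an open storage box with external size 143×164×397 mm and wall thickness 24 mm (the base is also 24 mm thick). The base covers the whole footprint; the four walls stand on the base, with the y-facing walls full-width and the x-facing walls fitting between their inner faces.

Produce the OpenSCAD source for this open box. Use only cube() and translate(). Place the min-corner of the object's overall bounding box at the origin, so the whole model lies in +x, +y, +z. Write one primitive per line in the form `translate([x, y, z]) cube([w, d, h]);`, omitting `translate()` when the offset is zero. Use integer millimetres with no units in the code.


cube([143, 164, 24]);
translate([0, 0, 24]) cube([143, 24, 373]);
translate([0, 140, 24]) cube([143, 24, 373]);
translate([0, 24, 24]) cube([24, 116, 373]);
translate([119, 24, 24]) cube([24, 116, 373]);


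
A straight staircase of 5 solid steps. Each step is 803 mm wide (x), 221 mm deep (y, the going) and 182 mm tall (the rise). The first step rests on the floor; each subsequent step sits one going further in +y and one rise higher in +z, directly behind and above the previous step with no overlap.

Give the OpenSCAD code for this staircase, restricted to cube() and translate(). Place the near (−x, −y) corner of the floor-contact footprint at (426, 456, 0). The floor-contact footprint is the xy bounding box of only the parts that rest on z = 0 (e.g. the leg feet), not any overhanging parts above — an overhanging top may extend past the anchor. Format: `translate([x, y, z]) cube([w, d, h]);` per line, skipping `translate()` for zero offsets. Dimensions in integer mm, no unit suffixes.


translate([426, 456, 0]) cube([803, 221, 182]);
translate([426, 677, 182]) cube([803, 221, 182]);
translate([426, 898, 364]) cube([803, 221, 182]);
translate([426, 1119, 546]) cube([803, 221, 182]);
translate([426, 1340, 728]) cube([803, 221, 182]);


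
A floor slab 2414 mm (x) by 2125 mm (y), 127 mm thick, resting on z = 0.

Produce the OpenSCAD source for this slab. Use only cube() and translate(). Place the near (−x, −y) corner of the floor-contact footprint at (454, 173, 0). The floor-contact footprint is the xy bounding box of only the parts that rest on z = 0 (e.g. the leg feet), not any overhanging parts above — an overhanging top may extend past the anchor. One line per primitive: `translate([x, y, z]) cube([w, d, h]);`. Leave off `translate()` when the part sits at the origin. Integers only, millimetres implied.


translate([454, 173, 0]) cube([2414, 2125, 127]);


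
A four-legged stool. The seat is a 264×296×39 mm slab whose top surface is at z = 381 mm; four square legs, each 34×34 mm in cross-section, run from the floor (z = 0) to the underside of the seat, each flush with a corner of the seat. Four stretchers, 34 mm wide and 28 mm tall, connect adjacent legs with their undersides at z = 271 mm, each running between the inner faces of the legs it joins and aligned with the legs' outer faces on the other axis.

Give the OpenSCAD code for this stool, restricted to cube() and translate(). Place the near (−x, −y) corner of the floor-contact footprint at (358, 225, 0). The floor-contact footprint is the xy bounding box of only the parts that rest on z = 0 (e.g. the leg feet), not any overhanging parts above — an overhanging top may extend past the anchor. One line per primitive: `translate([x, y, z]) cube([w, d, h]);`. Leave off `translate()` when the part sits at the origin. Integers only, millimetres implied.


// leg_h = 381 - 39 = 342
// stretcher span = 264 - 2*34 = 196
translate([358, 225, 342]) cube([264, 296, 39]);
translate([358, 225, 0]) cube([34, 34, 342]);
translate([588, 225, 0]) cube([34, 34, 342]);
translate([358, 487, 0]) cube([34, 34, 342]);
translate([588, 487, 0]) cube([34, 34, 342]);
translate([392, 225, 271]) cube([196, 34, 28]);
translate([392, 487, 271]) cube([196, 34, 28]);
translate([358, 259, 271]) cube([34, 228, 28]);
translate([588, 259, 271]) cube([34, 228, 28]);
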